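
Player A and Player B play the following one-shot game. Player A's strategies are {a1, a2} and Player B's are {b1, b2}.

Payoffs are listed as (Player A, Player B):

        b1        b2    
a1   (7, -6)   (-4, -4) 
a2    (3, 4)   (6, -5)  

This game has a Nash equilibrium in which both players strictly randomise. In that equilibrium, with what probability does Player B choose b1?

5/7

Let y be the probability that Player B plays b1. In a completely mixed equilibrium, Player A must be indifferent between a1 and a2.
Player A's expected payoff from a1 is 7y − 4(1−y); from a2 it is 3y + 6(1−y).
Setting these equal: 11y − 4 = −3y + 6, so y = 5/7.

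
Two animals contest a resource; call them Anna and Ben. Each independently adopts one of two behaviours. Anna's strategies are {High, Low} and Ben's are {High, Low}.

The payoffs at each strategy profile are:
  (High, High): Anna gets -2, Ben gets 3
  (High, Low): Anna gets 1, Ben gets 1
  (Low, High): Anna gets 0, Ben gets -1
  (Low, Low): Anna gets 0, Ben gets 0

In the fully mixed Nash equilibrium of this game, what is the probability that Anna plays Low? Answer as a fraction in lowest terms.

Let p be the probability that Anna plays High. In a completely mixed equilibrium, Ben must be indifferent between High and Low.
Ben's expected payoff from High is 3p − (1−p); from Low it is p.
Setting these equal: 4p − 1 = p, so p = 1/3.
Therefore Anna plays Low with probability 1 − 1/3 = 2/3.

2/3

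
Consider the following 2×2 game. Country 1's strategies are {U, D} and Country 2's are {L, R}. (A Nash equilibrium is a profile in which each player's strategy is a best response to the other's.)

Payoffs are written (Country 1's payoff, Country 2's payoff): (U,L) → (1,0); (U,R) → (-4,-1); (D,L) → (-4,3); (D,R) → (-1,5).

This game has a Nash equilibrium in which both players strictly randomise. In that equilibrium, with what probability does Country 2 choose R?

5/8

Let y be the probability that Country 2 plays L. In a completely mixed equilibrium, Country 1 must be indifferent between U and D.
Country 1's expected payoff from U is y − 4(1−y); from D it is −4y − (1−y).
Setting these equal: 5y − 4 = −3y − 1, so y = 3/8.
Therefore Country 2 plays R with probability 1 − 3/8 = 5/8.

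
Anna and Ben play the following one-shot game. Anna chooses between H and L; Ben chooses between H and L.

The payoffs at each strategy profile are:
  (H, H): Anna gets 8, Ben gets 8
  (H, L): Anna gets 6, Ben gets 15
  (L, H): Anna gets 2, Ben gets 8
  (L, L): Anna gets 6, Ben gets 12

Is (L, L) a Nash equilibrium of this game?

Yes

At (L, L), Anna earns 6; switching to H would give 6, so Anna has no profitable deviation.
Ben earns 12; switching to H would give 8, so Ben has no profitable deviation.
Neither player can gain by a unilateral deviation, so this profile is a Nash equilibrium.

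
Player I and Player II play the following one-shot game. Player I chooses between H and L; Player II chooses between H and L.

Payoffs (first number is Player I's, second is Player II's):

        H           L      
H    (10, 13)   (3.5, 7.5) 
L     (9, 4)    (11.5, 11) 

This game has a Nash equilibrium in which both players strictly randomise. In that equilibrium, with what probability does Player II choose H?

Let y be the probability that Player II plays H. In a completely mixed equilibrium, Player I must be indifferent between H and L.
Player I's expected payoff from H is 10y + 3.5(1−y); from L it is 9y + 11.5(1−y).
Setting these equal: 6.5y + 3.5 = −2.5y + 11.5, so y = 8/9.

8/9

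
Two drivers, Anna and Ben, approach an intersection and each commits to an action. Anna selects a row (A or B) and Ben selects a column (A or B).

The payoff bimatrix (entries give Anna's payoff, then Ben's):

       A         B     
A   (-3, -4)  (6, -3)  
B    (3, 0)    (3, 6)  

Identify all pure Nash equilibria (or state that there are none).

(A, B)

(A, A): Anna prefers B (3 > -3); Ben prefers B (-3 > -4) — not an equilibrium.
(A, B): Anna gets 6 ≥ 3 from B, and Ben gets -3 ≥ -4 from A — Nash equilibrium.
(B, A): Ben prefers B (6 > 0) — not an equilibrium.
(B, B): Anna prefers A (6 > 3) — not an equilibrium.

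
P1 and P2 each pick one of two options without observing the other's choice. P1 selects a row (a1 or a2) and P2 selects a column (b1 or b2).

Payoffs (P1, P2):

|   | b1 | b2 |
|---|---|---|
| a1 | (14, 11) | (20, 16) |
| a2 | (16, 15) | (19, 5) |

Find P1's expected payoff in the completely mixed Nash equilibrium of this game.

18

First find q, the probability P2 plays b1, from P1's indifference between a1 and a2: 14q + 20(1−q) = 16q + 19(1−q), giving q = 1/3.
Since P1 is indifferent in equilibrium, P1's expected payoff equals the payoff from either row against (1/3, 2/3). Using a1: 14(1/3) + 20(2/3) = 18.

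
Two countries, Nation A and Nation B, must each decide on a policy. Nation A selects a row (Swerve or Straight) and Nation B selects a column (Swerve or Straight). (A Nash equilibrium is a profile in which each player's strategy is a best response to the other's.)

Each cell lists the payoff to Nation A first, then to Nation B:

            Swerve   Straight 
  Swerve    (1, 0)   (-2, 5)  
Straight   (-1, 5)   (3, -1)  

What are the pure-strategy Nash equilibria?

none

(Swerve, Swerve): Nation B prefers Straight (5 > 0) — not an equilibrium.
(Swerve, Straight): Nation A prefers Straight (3 > -2) — not an equilibrium.
(Straight, Swerve): Nation A prefers Swerve (1 > -1) — not an equilibrium.
(Straight, Straight): Nation B prefers Swerve (5 > -1) — not an equilibrium.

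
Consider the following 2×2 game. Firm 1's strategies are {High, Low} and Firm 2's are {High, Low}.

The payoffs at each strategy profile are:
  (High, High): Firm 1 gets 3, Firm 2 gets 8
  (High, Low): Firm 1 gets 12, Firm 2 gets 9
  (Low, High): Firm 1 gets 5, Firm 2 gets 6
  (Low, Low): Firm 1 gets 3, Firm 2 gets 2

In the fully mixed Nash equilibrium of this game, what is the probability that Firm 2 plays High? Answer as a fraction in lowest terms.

9/11

Let q be the probability that Firm 2 plays High. In a completely mixed equilibrium, Firm 1 must be indifferent between High and Low.
Firm 1's expected payoff from High is 3q + 12(1−q); from Low it is 5q + 3(1−q).
Setting these equal: −9q + 12 = 2q + 3, so q = 9/11.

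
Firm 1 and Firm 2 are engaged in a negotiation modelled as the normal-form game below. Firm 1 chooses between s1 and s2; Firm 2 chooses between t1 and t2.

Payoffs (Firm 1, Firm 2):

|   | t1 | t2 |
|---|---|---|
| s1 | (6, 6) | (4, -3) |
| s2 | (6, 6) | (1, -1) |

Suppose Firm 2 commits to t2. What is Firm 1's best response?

s1

Against t2, Firm 1 earns 4 from s1 and 1 from s2.
So s1 is the best response.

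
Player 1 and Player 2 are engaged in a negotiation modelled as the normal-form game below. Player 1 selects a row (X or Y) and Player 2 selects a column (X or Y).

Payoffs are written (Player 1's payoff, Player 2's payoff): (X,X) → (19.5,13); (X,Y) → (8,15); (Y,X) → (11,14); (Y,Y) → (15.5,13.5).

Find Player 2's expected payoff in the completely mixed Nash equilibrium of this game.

69/5

First find p, the probability Player 1 plays X, from Player 2's indifference between X and Y: 13p + 14(1−p) = 15p + 13.5(1−p), giving p = 1/5.
Since Player 2 is indifferent in equilibrium, Player 2's expected payoff equals the payoff from either column against (1/5, 4/5). Using X: 13(1/5) + 14(4/5) = 69/5.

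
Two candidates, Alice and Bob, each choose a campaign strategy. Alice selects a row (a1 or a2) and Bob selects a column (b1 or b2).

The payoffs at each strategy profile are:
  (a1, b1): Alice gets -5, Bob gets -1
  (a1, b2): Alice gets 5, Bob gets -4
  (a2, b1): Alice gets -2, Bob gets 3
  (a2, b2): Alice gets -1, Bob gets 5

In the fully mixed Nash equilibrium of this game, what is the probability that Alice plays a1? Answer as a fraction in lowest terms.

Let r be the probability that Alice plays a1. In a completely mixed equilibrium, Bob must be indifferent between b1 and b2.
Bob's expected payoff from b1 is −r + 3(1−r); from b2 it is −4r + 5(1−r).
Setting these equal: −4r + 3 = −9r + 5, so r = 2/5.

2/5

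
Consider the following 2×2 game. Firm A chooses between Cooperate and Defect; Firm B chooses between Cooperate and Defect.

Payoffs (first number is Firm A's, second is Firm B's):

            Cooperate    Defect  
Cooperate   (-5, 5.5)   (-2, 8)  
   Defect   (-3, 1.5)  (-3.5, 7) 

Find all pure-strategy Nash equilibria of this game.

(Cooperate, Cooperate): Firm A prefers Defect (-3 > -5); Firm B prefers Defect (8 > 5.5) — not an equilibrium.
(Cooperate, Defect): Firm A gets -2 ≥ -3.5 from Defect, and Firm B gets 8 ≥ 5.5 from Cooperate — Nash equilibrium.
(Defect, Cooperate): Firm B prefers Defect (7 > 1.5) — not an equilibrium.
(Defect, Defect): Firm A prefers Cooperate (-2 > -3.5) — not an equilibrium.

(Cooperate, Defect)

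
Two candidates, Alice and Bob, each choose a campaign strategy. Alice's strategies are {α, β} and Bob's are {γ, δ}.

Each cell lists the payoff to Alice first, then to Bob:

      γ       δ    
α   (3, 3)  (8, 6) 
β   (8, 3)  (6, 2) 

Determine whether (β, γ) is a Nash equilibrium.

At (β, γ), Alice earns 8; switching to α would give 3, so Alice has no profitable deviation.
Bob earns 3; switching to δ would give 2, so Bob has no profitable deviation.
Neither player can gain by a unilateral deviation, so this profile is a Nash equilibrium.

Yes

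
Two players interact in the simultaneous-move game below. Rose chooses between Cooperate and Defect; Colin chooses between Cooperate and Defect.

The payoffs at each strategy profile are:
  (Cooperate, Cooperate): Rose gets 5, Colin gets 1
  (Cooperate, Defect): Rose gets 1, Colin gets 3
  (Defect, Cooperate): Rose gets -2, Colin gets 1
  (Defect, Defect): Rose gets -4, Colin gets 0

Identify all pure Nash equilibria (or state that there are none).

(Cooperate, Cooperate): Colin prefers Defect (3 > 1) — not an equilibrium.
(Cooperate, Defect): Rose gets 1 ≥ -4 from Defect, and Colin gets 3 ≥ 1 from Cooperate — Nash equilibrium.
(Defect, Cooperate): Rose prefers Cooperate (5 > -2) — not an equilibrium.
(Defect, Defect): Rose prefers Cooperate (1 > -4); Colin prefers Cooperate (1 > 0) — not an equilibrium.

(Cooperate, Defect)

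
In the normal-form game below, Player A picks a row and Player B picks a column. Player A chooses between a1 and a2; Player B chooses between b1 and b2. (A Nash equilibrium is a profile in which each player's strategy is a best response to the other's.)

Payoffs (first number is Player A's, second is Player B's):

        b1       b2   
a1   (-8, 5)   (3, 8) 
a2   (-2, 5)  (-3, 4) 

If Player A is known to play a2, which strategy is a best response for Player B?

b1

Against a2, Player B earns 5 from b1 and 4 from b2.
So b1 is the best response.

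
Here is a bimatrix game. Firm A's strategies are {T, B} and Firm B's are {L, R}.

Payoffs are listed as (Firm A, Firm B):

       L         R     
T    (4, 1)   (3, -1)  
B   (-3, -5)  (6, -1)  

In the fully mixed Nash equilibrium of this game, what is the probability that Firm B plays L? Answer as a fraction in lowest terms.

3/10

Let q be the probability that Firm B plays L. In a completely mixed equilibrium, Firm A must be indifferent between T and B.
Firm A's expected payoff from T is 4q + 3(1−q); from B it is −3q + 6(1−q).
Setting these equal: q + 3 = −9q + 6, so q = 3/10.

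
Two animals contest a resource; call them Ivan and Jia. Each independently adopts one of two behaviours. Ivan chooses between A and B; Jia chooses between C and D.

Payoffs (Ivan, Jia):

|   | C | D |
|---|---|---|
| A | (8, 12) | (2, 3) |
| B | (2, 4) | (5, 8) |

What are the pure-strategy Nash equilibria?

(A, C) and (B, D)

(A, C): Ivan gets 8 ≥ 2 from B, and Jia gets 12 ≥ 3 from D — Nash equilibrium.
(A, D): Ivan prefers B (5 > 2); Jia prefers C (12 > 3) — not an equilibrium.
(B, C): Ivan prefers A (8 > 2); Jia prefers D (8 > 4) — not an equilibrium.
(B, D): Ivan gets 5 ≥ 2 from A, and Jia gets 8 ≥ 4 from C — Nash equilibrium.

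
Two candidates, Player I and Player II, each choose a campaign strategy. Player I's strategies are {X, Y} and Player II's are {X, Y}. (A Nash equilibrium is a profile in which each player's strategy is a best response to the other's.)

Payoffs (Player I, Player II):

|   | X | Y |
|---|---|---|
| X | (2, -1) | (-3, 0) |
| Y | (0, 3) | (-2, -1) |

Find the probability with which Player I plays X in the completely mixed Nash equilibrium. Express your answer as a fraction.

4/5

Let x be the probability that Player I plays X. In a completely mixed equilibrium, Player II must be indifferent between X and Y.
Player II's expected payoff from X is −x + 3(1−x); from Y it is −(1−x).
Setting these equal: −4x + 3 = x − 1, so x = 4/5.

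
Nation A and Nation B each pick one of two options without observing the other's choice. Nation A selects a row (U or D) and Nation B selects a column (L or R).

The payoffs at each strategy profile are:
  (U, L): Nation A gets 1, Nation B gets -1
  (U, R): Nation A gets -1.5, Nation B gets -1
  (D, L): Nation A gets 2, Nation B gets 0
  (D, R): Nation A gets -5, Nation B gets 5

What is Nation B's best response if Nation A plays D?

Against D, Nation B earns 0 from L and 5 from R.
So R is the best response.

R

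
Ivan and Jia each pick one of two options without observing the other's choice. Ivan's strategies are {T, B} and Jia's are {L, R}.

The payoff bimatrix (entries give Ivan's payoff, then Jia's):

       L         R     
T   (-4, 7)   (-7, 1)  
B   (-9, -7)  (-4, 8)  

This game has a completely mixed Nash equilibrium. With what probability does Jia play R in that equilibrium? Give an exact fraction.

Let q be the probability that Jia plays L. In a completely mixed equilibrium, Ivan must be indifferent between T and B.
Ivan's expected payoff from T is −4q − 7(1−q); from B it is −9q − 4(1−q).
Setting these equal: 3q − 7 = −5q − 4, so q = 3/8.
Therefore Jia plays R with probability 1 − 3/8 = 5/8.

5/8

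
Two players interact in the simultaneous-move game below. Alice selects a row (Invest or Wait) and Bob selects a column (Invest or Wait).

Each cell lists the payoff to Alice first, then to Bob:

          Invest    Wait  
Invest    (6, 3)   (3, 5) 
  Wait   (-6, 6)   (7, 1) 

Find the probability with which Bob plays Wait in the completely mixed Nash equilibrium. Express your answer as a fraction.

Let q be the probability that Bob plays Invest. In a completely mixed equilibrium, Alice must be indifferent between Invest and Wait.
Alice's expected payoff from Invest is 6q + 3(1−q); from Wait it is −6q + 7(1−q).
Setting these equal: 3q + 3 = −13q + 7, so q = 1/4.
Therefore Bob plays Wait with probability 1 − 1/4 = 3/4.

3/4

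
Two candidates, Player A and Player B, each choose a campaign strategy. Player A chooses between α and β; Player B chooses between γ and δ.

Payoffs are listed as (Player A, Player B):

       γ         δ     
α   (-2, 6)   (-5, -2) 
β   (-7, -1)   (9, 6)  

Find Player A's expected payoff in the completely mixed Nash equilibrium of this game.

First find q, the probability Player B plays γ, from Player A's indifference between α and β: −2q − 5(1−q) = −7q + 9(1−q), giving q = 14/19.
Since Player A is indifferent in equilibrium, Player A's expected payoff equals the payoff from either row against (14/19, 5/19). Using α: −2(14/19) − 5(5/19) = -53/19.

-53/19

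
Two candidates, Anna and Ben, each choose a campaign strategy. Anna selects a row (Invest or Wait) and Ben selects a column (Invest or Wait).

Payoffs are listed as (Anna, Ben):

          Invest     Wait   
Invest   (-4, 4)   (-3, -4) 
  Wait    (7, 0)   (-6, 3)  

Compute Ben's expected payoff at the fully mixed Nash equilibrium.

12/11

First find x, the probability Anna plays Invest, from Ben's indifference between Invest and Wait: 4x = −4x + 3(1−x), giving x = 3/11.
Since Ben is indifferent in equilibrium, Ben's expected payoff equals the payoff from either column against (3/11, 8/11). Using Invest: 4(3/11) = 12/11.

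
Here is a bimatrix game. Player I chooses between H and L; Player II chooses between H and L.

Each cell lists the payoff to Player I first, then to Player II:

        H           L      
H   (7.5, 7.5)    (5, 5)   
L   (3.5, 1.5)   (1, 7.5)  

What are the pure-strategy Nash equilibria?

(H, H)

(H, H): Player I gets 7.5 ≥ 3.5 from L, and Player II gets 7.5 ≥ 5 from L — Nash equilibrium.
(H, L): Player II prefers H (7.5 > 5) — not an equilibrium.
(L, H): Player I prefers H (7.5 > 3.5); Player II prefers L (7.5 > 1.5) — not an equilibrium.
(L, L): Player I prefers H (5 > 1) — not an equilibrium.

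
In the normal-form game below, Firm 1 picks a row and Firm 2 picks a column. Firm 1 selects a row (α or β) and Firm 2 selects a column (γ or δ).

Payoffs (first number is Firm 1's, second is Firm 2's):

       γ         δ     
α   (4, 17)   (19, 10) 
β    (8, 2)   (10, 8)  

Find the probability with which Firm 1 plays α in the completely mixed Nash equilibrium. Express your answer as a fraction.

6/13

Let p be the probability that Firm 1 plays α. In a completely mixed equilibrium, Firm 2 must be indifferent between γ and δ.
Firm 2's expected payoff from γ is 17p + 2(1−p); from δ it is 10p + 8(1−p).
Setting these equal: 15p + 2 = 2p + 8, so p = 6/13.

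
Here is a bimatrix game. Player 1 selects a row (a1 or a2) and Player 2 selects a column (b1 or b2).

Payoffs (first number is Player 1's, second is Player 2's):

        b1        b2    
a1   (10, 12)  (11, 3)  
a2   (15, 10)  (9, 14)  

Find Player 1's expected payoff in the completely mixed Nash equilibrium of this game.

First find y, the probability Player 2 plays b1, from Player 1's indifference between a1 and a2: 10y + 11(1−y) = 15y + 9(1−y), giving y = 2/7.
Since Player 1 is indifferent in equilibrium, Player 1's expected payoff equals the payoff from either row against (2/7, 5/7). Using a1: 10(2/7) + 11(5/7) = 75/7.

75/7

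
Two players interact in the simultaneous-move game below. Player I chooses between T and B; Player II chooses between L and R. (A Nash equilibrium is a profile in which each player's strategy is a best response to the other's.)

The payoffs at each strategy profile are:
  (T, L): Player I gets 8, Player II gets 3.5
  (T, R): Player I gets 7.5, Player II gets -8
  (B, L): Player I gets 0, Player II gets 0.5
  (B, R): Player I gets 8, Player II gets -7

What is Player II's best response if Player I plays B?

L

Against B, Player II earns 0.5 from L and -7 from R.
So L is the best response.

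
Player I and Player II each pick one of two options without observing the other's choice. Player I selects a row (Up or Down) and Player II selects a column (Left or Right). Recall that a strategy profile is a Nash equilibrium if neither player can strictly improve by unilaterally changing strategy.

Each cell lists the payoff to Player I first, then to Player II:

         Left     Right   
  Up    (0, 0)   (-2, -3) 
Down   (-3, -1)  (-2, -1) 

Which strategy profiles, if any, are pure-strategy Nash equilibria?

(Up, Left): Player I gets 0 ≥ -3 from Down, and Player II gets 0 ≥ -3 from Right — Nash equilibrium.
(Up, Right): Player II prefers Left (0 > -3) — not an equilibrium.
(Down, Left): Player I prefers Up (0 > -3) — not an equilibrium.
(Down, Right): Player I gets -2 ≥ -2 from Up, and Player II gets -1 ≥ -1 from Left — Nash equilibrium.

(Up, Left) and (Down, Right)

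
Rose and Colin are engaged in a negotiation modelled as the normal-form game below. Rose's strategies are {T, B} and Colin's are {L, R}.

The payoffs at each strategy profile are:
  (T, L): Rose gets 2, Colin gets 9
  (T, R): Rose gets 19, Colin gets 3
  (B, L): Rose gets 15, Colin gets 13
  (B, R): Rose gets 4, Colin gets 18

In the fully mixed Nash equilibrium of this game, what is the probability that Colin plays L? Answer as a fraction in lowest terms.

15/28

Let c be the probability that Colin plays L. In a completely mixed equilibrium, Rose must be indifferent between T and B.
Rose's expected payoff from T is 2c + 19(1−c); from B it is 15c + 4(1−c).
Setting these equal: −17c + 19 = 11c + 4, so c = 15/28.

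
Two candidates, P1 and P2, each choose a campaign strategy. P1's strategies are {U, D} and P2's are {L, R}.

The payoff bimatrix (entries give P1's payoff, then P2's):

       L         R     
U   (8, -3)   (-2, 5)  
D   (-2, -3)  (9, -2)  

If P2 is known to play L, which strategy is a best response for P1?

Against L, P1 earns 8 from U and -2 from D.
So U is the best response.

U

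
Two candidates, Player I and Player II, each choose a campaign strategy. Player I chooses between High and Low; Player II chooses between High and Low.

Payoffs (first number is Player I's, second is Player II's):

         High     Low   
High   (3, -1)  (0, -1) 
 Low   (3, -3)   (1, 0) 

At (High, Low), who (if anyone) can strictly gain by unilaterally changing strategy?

Player I

Player I at (High, Low) earns 0; deviating to Low yields 1 — a strict improvement.
Player II earns -1; deviating to High yields -1 — not better.
Only Player I has a strictly profitable deviation.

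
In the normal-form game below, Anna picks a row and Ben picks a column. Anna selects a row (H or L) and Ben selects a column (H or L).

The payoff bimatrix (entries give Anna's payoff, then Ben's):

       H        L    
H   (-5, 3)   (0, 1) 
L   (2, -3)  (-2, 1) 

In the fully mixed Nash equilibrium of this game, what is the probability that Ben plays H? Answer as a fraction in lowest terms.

2/9

Let y be the probability that Ben plays H. In a completely mixed equilibrium, Anna must be indifferent between H and L.
Anna's expected payoff from H is −5y; from L it is 2y − 2(1−y).
Setting these equal: −5y = 4y − 2, so y = 2/9.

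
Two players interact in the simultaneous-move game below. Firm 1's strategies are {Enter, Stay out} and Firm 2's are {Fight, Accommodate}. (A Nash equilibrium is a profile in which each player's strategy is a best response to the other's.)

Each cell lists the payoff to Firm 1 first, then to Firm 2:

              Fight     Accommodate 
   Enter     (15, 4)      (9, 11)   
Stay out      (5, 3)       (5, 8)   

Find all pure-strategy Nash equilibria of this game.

(Enter, Accommodate)

(Enter, Fight): Firm 2 prefers Accommodate (11 > 4) — not an equilibrium.
(Enter, Accommodate): Firm 1 gets 9 ≥ 5 from Stay out, and Firm 2 gets 11 ≥ 4 from Fight — Nash equilibrium.
(Stay out, Fight): Firm 1 prefers Enter (15 > 5); Firm 2 prefers Accommodate (8 > 3) — not an equilibrium.
(Stay out, Accommodate): Firm 1 prefers Enter (9 > 5) — not an equilibrium.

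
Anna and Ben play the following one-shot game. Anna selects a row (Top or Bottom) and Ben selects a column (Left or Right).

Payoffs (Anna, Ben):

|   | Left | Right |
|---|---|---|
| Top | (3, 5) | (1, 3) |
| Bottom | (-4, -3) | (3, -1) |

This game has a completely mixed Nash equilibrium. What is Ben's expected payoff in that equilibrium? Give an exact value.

1

First find p, the probability Anna plays Top, from Ben's indifference between Left and Right: 5p − 3(1−p) = 3p − (1−p), giving p = 1/2.
Since Ben is indifferent in equilibrium, Ben's expected payoff equals the payoff from either column against (1/2, 1/2). Using Left: 5(1/2) − 3(1/2) = 1.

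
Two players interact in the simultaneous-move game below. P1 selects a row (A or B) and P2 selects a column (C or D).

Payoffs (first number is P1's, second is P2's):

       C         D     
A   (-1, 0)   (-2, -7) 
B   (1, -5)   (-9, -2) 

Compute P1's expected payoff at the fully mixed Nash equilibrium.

First find q, the probability P2 plays C, from P1's indifference between A and B: −q − 2(1−q) = q − 9(1−q), giving q = 7/9.
Since P1 is indifferent in equilibrium, P1's expected payoff equals the payoff from either row against (7/9, 2/9). Using A: −(7/9) − 2(2/9) = -11/9.

-11/9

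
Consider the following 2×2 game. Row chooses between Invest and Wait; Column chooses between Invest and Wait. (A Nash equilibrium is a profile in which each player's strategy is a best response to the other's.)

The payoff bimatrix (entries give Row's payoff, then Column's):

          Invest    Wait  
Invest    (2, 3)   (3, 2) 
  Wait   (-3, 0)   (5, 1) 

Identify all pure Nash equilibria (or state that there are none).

(Invest, Invest): Row gets 2 ≥ -3 from Wait, and Column gets 3 ≥ 2 from Wait — Nash equilibrium.
(Invest, Wait): Row prefers Wait (5 > 3); Column prefers Invest (3 > 2) — not an equilibrium.
(Wait, Invest): Row prefers Invest (2 > -3); Column prefers Wait (1 > 0) — not an equilibrium.
(Wait, Wait): Row gets 5 ≥ 3 from Invest, and Column gets 1 ≥ 0 from Invest — Nash equilibrium.

(Invest, Invest) and (Wait, Wait)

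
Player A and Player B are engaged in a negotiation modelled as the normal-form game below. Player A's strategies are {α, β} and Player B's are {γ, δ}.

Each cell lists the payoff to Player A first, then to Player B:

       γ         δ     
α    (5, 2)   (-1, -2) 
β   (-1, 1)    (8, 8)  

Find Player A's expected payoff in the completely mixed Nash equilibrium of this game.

13/5

First find q, the probability Player B plays γ, from Player A's indifference between α and β: 5q − (1−q) = −q + 8(1−q), giving q = 3/5.
Since Player A is indifferent in equilibrium, Player A's expected payoff equals the payoff from either row against (3/5, 2/5). Using α: 5(3/5) − (2/5) = 13/5.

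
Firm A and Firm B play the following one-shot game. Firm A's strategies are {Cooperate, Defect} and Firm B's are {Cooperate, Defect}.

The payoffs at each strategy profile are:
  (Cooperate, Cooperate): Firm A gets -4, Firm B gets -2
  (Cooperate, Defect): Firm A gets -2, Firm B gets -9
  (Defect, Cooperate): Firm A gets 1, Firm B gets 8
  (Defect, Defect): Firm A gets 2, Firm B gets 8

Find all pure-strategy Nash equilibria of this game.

(Cooperate, Cooperate): Firm A prefers Defect (1 > -4) — not an equilibrium.
(Cooperate, Defect): Firm A prefers Defect (2 > -2); Firm B prefers Cooperate (-2 > -9) — not an equilibrium.
(Defect, Cooperate): Firm A gets 1 ≥ -4 from Cooperate, and Firm B gets 8 ≥ 8 from Defect — Nash equilibrium.
(Defect, Defect): Firm A gets 2 ≥ -2 from Cooperate, and Firm B gets 8 ≥ 8 from Cooperate — Nash equilibrium.

(Defect, Cooperate) and (Defect, Defect)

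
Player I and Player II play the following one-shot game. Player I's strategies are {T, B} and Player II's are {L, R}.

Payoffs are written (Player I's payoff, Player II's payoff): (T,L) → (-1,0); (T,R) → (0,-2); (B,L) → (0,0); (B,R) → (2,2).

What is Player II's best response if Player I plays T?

L

Against T, Player II earns 0 from L and -2 from R.
So L is the best response.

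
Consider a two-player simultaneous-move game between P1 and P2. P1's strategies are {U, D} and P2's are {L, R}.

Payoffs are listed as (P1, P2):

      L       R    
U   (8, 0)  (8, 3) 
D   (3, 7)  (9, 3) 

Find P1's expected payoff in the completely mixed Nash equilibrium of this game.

8

First find q, the probability P2 plays L, from P1's indifference between U and D: 8q + 8(1−q) = 3q + 9(1−q), giving q = 1/6.
Since P1 is indifferent in equilibrium, P1's expected payoff equals the payoff from either row against (1/6, 5/6). Using U: 8(1/6) + 8(5/6) = 8.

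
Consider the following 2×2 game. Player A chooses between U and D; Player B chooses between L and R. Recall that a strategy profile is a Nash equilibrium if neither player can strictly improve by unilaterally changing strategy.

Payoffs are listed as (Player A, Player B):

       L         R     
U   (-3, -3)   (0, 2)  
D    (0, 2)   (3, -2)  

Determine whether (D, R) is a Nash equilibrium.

At (D, R), Player A earns 3; switching to U would give 0, so Player A has no profitable deviation.
Player B earns -2; switching to L would give 2, so Player B would deviate.
Since at least one player can profitably deviate, this is not a Nash equilibrium.

No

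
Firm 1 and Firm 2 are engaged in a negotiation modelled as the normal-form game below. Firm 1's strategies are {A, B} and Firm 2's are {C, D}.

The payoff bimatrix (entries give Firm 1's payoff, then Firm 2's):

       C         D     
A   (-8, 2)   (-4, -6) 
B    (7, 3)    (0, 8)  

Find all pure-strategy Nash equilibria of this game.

(B, D)

(A, C): Firm 1 prefers B (7 > -8) — not an equilibrium.
(A, D): Firm 1 prefers B (0 > -4); Firm 2 prefers C (2 > -6) — not an equilibrium.
(B, C): Firm 2 prefers D (8 > 3) — not an equilibrium.
(B, D): Firm 1 gets 0 ≥ -4 from A, and Firm 2 gets 8 ≥ 3 from C — Nash equilibrium.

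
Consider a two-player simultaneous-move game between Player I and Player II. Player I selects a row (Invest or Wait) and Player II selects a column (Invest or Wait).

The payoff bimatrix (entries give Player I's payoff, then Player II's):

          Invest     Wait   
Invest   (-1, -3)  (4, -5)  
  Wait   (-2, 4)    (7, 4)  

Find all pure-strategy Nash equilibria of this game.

(Invest, Invest): Player I gets -1 ≥ -2 from Wait, and Player II gets -3 ≥ -5 from Wait — Nash equilibrium.
(Invest, Wait): Player I prefers Wait (7 > 4); Player II prefers Invest (-3 > -5) — not an equilibrium.
(Wait, Invest): Player I prefers Invest (-1 > -2) — not an equilibrium.
(Wait, Wait): Player I gets 7 ≥ 4 from Invest, and Player II gets 4 ≥ 4 from Invest — Nash equilibrium.

(Invest, Invest) and (Wait, Wait)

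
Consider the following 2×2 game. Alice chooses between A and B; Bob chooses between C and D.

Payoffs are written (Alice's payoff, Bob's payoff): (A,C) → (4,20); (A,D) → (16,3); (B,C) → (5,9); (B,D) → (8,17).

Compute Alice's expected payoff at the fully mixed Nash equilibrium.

First find q, the probability Bob plays C, from Alice's indifference between A and B: 4q + 16(1−q) = 5q + 8(1−q), giving q = 8/9.
Since Alice is indifferent in equilibrium, Alice's expected payoff equals the payoff from either row against (8/9, 1/9). Using A: 4(8/9) + 16(1/9) = 16/3.

16/3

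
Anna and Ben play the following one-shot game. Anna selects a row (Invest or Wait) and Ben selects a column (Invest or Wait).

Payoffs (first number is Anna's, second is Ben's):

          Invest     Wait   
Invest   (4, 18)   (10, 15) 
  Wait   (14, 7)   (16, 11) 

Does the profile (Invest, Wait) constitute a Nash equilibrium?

At (Invest, Wait), Anna earns 10; switching to Wait would give 16, so Anna would deviate.
Ben earns 15; switching to Invest would give 18, so Ben would deviate.
Since at least one player can profitably deviate, this is not a Nash equilibrium.

No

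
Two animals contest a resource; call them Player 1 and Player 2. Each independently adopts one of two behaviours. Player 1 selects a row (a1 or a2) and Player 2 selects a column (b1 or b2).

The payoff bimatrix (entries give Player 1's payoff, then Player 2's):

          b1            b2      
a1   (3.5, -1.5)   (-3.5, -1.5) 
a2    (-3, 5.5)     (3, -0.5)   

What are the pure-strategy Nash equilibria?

(a1, b1)

(a1, b1): Player 1 gets 3.5 ≥ -3 from a2, and Player 2 gets -1.5 ≥ -1.5 from b2 — Nash equilibrium.
(a1, b2): Player 1 prefers a2 (3 > -3.5) — not an equilibrium.
(a2, b1): Player 1 prefers a1 (3.5 > -3) — not an equilibrium.
(a2, b2): Player 2 prefers b1 (5.5 > -0.5) — not an equilibrium.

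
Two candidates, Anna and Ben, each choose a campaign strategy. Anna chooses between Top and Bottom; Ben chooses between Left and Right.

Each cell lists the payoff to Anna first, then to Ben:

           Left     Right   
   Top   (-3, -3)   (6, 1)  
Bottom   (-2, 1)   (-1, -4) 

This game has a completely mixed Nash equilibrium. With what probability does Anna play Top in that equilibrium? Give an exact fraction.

Let x be the probability that Anna plays Top. In a completely mixed equilibrium, Ben must be indifferent between Left and Right.
Ben's expected payoff from Left is −3x + (1−x); from Right it is x − 4(1−x).
Setting these equal: −4x + 1 = 5x − 4, so x = 5/9.

5/9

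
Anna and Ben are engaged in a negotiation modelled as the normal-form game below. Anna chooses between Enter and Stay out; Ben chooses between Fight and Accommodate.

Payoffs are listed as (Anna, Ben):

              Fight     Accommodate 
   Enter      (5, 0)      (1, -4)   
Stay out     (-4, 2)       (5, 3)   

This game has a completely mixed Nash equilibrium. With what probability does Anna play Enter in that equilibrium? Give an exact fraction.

Let x be the probability that Anna plays Enter. In a completely mixed equilibrium, Ben must be indifferent between Fight and Accommodate.
Ben's expected payoff from Fight is 2(1−x); from Accommodate it is −4x + 3(1−x).
Setting these equal: −2x + 2 = −7x + 3, so x = 1/5.

1/5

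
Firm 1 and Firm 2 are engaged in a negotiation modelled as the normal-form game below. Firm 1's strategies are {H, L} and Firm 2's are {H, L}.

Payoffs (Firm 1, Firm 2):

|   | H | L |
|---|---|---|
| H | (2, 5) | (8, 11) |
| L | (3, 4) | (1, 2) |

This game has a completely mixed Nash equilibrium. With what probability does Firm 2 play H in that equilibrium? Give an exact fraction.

7/8

Let c be the probability that Firm 2 plays H. In a completely mixed equilibrium, Firm 1 must be indifferent between H and L.
Firm 1's expected payoff from H is 2c + 8(1−c); from L it is 3c + (1−c).
Setting these equal: −6c + 8 = 2c + 1, so c = 7/8.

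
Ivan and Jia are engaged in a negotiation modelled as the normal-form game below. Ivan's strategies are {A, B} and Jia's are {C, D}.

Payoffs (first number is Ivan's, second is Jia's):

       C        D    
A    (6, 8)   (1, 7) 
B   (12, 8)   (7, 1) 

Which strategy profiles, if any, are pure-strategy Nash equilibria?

(A, C): Ivan prefers B (12 > 6) — not an equilibrium.
(A, D): Ivan prefers B (7 > 1); Jia prefers C (8 > 7) — not an equilibrium.
(B, C): Ivan gets 12 ≥ 6 from A, and Jia gets 8 ≥ 1 from D — Nash equilibrium.
(B, D): Jia prefers C (8 > 1) — not an equilibrium.

(B, C)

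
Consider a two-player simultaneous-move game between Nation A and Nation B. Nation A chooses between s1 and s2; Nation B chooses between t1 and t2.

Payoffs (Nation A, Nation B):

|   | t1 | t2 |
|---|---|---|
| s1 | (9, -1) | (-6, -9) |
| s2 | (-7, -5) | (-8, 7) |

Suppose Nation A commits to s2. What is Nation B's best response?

Against s2, Nation B earns -5 from t1 and 7 from t2.
So t2 is the best response.

t2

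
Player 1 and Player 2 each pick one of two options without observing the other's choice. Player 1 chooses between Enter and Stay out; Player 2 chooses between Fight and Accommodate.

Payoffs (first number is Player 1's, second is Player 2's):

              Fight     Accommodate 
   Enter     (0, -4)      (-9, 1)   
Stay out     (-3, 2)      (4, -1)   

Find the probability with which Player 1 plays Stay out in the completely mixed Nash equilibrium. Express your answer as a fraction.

5/8

Let p be the probability that Player 1 plays Enter. In a completely mixed equilibrium, Player 2 must be indifferent between Fight and Accommodate.
Player 2's expected payoff from Fight is −4p + 2(1−p); from Accommodate it is p − (1−p).
Setting these equal: −6p + 2 = 2p − 1, so p = 3/8.
Therefore Player 1 plays Stay out with probability 1 − 3/8 = 5/8.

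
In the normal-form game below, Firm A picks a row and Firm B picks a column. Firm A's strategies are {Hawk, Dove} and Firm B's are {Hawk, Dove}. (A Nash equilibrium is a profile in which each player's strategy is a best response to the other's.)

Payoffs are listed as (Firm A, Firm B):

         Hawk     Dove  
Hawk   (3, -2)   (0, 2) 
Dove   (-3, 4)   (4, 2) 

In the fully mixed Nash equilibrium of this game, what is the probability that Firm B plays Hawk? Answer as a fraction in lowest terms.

2/5

Let c be the probability that Firm B plays Hawk. In a completely mixed equilibrium, Firm A must be indifferent between Hawk and Dove.
Firm A's expected payoff from Hawk is 3c; from Dove it is −3c + 4(1−c).
Setting these equal: 3c = −7c + 4, so c = 2/5.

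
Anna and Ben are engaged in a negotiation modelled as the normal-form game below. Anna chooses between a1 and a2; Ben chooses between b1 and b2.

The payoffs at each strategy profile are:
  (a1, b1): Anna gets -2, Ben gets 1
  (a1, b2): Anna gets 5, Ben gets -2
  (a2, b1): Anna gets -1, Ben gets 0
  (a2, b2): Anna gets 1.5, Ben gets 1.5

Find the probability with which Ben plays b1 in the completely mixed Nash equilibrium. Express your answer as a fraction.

Let c be the probability that Ben plays b1. In a completely mixed equilibrium, Anna must be indifferent between a1 and a2.
Anna's expected payoff from a1 is −2c + 5(1−c); from a2 it is −c + 1.5(1−c).
Setting these equal: −7c + 5 = −2.5c + 1.5, so c = 7/9.

7/9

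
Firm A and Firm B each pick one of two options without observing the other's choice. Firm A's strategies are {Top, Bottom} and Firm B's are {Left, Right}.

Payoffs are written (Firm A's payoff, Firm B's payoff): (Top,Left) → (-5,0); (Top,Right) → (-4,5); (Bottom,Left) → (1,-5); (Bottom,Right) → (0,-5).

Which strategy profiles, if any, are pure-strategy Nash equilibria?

(Bottom, Left) and (Bottom, Right)

(Top, Left): Firm A prefers Bottom (1 > -5); Firm B prefers Right (5 > 0) — not an equilibrium.
(Top, Right): Firm A prefers Bottom (0 > -4) — not an equilibrium.
(Bottom, Left): Firm A gets 1 ≥ -5 from Top, and Firm B gets -5 ≥ -5 from Right — Nash equilibrium.
(Bottom, Right): Firm A gets 0 ≥ -4 from Top, and Firm B gets -5 ≥ -5 from Left — Nash equilibrium.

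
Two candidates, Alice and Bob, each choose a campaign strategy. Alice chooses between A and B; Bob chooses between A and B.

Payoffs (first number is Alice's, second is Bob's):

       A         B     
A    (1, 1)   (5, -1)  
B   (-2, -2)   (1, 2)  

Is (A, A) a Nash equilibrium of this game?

Yes

At (A, A), Alice earns 1; switching to B would give -2, so Alice has no profitable deviation.
Bob earns 1; switching to B would give -1, so Bob has no profitable deviation.
Neither player can gain by a unilateral deviation, so this profile is a Nash equilibrium.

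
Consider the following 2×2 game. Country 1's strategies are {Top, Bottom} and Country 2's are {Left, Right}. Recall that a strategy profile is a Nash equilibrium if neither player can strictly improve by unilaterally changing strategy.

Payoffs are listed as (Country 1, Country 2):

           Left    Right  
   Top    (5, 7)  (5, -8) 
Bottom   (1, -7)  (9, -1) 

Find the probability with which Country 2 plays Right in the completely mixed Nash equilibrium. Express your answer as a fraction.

Let y be the probability that Country 2 plays Left. In a completely mixed equilibrium, Country 1 must be indifferent between Top and Bottom.
Country 1's expected payoff from Top is 5y + 5(1−y); from Bottom it is y + 9(1−y).
Setting these equal: 5 = −8y + 9, so y = 1/2.
Therefore Country 2 plays Right with probability 1 − 1/2 = 1/2.

1/2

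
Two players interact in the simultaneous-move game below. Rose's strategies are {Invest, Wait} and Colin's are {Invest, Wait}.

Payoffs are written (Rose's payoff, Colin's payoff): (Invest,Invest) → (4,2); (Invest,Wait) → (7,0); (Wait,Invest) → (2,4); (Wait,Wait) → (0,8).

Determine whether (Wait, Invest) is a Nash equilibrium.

No

At (Wait, Invest), Rose earns 2; switching to Invest would give 4, so Rose would deviate.
Colin earns 4; switching to Wait would give 8, so Colin would deviate.
Since at least one player can profitably deviate, this is not a Nash equilibrium.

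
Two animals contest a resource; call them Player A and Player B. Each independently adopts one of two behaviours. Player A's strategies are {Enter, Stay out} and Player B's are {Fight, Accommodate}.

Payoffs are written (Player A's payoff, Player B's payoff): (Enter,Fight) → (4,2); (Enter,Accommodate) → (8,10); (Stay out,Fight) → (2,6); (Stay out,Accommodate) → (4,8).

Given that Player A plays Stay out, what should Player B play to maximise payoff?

Accommodate

Against Stay out, Player B earns 6 from Fight and 8 from Accommodate.
So Accommodate is the best response.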